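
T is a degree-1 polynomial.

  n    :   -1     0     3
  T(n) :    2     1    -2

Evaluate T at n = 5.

-4

Write T(n) = an + b; the 3 given values yield a linear system in the 2 coefficients.
Solving, T(n) = -n + 1.
Then T(5) = -4.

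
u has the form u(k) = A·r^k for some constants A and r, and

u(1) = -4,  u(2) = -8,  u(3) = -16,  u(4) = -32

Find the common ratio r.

2

Consecutive ratio: -8/(-4) = 2, and -16/(-8) = 2, so r = 2.
Then A·2^1 = -4 gives A = -2, and u(k) = -2·2^k.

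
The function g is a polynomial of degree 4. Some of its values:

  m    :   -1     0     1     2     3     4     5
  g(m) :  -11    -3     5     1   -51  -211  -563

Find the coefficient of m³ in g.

Write g(m) = am^4 + bm³ + cm² + dm + e; the 7 given values yield a linear system in the 5 coefficients.
Solving, g(m) = -m^4 + m² + 8m - 3.
The coefficient of m³ is 0.

0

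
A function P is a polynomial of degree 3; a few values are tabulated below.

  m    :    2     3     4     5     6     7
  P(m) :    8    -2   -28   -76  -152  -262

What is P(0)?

First differences: -10, -26, -48, -76, -110. Second differences: -16, -22, -28, -34. Third differences: -6, -6, -6.
Level-3 differences are constant, so P has degree 3.
Fitting a degree-3 polynomial gives P(m) = -m³ + m² + 4m + 4.
The constant term is P(0) = 4.

4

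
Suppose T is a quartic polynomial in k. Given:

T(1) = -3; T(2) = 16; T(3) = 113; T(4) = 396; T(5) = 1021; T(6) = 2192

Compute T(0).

-4

Write T(k) = ak^4 + bk³ + ck² + dk + e; the 6 given values yield a linear system in the 5 coefficients.
Solving, T(k) = 2k^4 - 2k³ + k² - 4.
Then T(0) = -4.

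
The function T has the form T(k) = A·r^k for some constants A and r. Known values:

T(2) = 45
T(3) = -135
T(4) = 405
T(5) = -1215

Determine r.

Consecutive ratio: -135/45 = -3, and 405/(-135) = -3, so r = -3.
Then A·(-3)^2 = 45 gives A = 5, and T(k) = 5·(-3)^k.

-3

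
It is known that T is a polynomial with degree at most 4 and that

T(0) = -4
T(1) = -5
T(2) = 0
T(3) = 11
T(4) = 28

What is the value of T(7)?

Write T(m) = am^4 + bm³ + cm² + dm + e; the 5 given values yield a linear system in the 5 coefficients.
Solving, the top 2 coefficients vanish, and T(m) = 3m² - 4m - 4.
Then T(7) = 115.

115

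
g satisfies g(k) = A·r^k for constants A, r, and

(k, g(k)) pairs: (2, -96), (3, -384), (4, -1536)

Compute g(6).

-24576

Consecutive ratio: -384/(-96) = 4, and -1536/(-384) = 4, so r = 4.
Then A·4^2 = -96 gives A = -6, and g(k) = -6·4^k.
g(6) = -6·4^6 = -24576.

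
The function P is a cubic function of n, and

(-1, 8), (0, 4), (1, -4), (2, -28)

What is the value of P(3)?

-80

Write P(n) = an³ + bn² + cn + d; the 4 given values yield a linear system in the 4 coefficients.
Solving, P(n) = -2n³ - 2n² - 4n + 4.
Then P(3) = -80.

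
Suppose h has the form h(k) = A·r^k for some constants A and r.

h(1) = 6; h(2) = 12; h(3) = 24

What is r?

2

Consecutive ratio: 12/6 = 2, and 24/12 = 2, so r = 2.
Then A·2^1 = 6 gives A = 3, and h(k) = 3·2^k.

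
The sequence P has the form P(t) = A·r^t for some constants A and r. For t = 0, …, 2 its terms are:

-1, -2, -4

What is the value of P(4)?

Consecutive ratio: -2/(-1) = 2, and -4/(-2) = 2, so r = 2.
Then A·2^0 = -1 gives A = -1, and P(t) = -1·2^t.
P(4) = -1·2^4 = -16.

-16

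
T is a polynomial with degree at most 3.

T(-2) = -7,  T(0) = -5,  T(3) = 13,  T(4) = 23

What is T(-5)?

Write T(t) = at³ + bt² + ct + d; the 4 given values yield a linear system in the 4 coefficients.
Solving, the leading coefficient vanishes, and T(t) = t² + 3t - 5.
Then T(-5) = 5.

5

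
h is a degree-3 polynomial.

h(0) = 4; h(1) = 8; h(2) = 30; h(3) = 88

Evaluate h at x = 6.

658

Write h(x) = ax³ + bx² + cx + d; the 4 given values yield a linear system in the 4 coefficients.
Solving, h(x) = 3x³ + x + 4.
Then h(6) = 658.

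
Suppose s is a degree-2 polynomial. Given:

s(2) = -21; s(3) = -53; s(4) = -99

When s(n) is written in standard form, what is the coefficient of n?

3

Write s(n) = an² + bn + c; the 3 given values yield a linear system in the 3 coefficients.
Solving, s(n) = -7n² + 3n + 1.
The coefficient of n is 3.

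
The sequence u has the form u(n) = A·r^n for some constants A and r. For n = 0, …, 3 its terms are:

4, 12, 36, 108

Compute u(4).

Consecutive ratio: 12/4 = 3, and 36/12 = 3, so r = 3.
Then A·3^0 = 4 gives A = 4, and u(n) = 4·3^n.
u(4) = 4·3^4 = 324.

324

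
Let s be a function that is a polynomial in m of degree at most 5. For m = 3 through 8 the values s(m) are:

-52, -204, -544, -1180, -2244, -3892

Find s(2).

Write s(m) = am^5 + bm^4 + cm³ + dm² + em + p; the 6 given values yield a linear system in the 6 coefficients.
Solving, the leading coefficient vanishes, and s(m) = -m^4 + 3m² + 2m - 4.
Then s(2) = -4.

-4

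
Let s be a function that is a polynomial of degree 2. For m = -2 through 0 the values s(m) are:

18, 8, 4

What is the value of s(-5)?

Write s(m) = am² + bm + c; the 3 given values yield a linear system in the 3 coefficients.
Solving, s(m) = 3m² - m + 4.
Then s(-5) = 84.

84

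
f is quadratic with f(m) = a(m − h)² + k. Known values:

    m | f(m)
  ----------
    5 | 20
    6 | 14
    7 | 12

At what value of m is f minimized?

First differences -6, -2; second difference 4 = 2a, so a = 2.
Expanding, the m-coefficient is −2ah = -4h; matching it to the data gives h = 7, and then k = 12.
So f(m) = 2(m − 7)² + 12.
Hence h = 7.

7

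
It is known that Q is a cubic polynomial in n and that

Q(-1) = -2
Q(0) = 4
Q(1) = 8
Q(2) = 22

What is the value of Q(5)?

244

Write Q(n) = an³ + bn² + cn + d; the 4 given values yield a linear system in the 4 coefficients.
Solving, Q(n) = 2n³ - n² + 3n + 4.
Then Q(5) = 244.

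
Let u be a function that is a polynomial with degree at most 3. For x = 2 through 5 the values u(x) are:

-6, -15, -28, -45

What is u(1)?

-1

Write u(x) = ax³ + bx² + cx + d; the 4 given values yield a linear system in the 4 coefficients.
Solving, the leading coefficient vanishes, and u(x) = -2x² + x.
Then u(1) = -1.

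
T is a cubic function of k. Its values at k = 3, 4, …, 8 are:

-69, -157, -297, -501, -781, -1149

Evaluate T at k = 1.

Write T(k) = ak³ + bk² + ck + d; the 6 given values yield a linear system in the 4 coefficients.
Solving, T(k) = -2k³ - 2k² + 3.
Then T(1) = -1.

-1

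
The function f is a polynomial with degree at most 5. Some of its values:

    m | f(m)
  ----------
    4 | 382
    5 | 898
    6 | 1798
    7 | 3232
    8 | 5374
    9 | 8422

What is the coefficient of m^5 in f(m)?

0

First differences: 516, 900, 1434, 2142, 3048. Second differences: 384, 534, 708, 906. Third differences: 150, 174, 198. Fourth differences: 24, 24.
Level-4 differences are constant, so f has degree 4.
Fitting a degree-4 polynomial gives f(m) = m^4 + 3m³ - 4m² - 2.
The coefficient of m^5 is 0.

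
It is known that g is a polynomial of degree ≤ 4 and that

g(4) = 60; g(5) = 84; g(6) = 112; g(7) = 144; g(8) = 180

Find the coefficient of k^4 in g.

Write g(k) = ak^4 + bk³ + ck² + dk + e; the 5 given values yield a linear system in the 5 coefficients.
Solving, the top 2 coefficients vanish, and g(k) = 2k² + 6k + 4.
The coefficient of k^4 is 0.

0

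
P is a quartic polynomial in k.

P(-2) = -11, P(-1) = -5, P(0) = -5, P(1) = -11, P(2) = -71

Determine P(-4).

-281

Write P(k) = ak^4 + bk³ + ck² + dk + e; the 5 given values yield a linear system in the 5 coefficients.
Solving, P(k) = -2k^4 - 4k³ - k² + k - 5.
Then P(-4) = -281.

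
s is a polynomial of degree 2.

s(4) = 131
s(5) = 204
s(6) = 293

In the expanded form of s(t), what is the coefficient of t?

Write s(t) = at² + bt + c; the 3 given values yield a linear system in the 3 coefficients.
Solving, s(t) = 8t² + t - 1.
The coefficient of t is 1.

1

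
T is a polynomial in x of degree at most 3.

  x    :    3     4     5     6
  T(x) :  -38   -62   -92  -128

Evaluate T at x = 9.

-272

First differences: -24, -30, -36. Second differences: -6, -6.
Level-2 differences are constant, so T has degree 2.
Fitting a degree-2 polynomial gives T(x) = -3x² - 3x - 2.
Then T(9) = -272.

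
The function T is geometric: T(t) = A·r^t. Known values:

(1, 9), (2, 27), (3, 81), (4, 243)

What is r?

3

Consecutive ratio: 27/9 = 3, and 81/27 = 3, so r = 3.
Then A·3^1 = 9 gives A = 3, and T(t) = 3·3^t.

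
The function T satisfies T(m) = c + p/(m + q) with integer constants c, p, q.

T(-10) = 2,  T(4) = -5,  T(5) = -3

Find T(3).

(T(m) − c)(m + q) = p for each data point; the three points give a linear system in c and q, then p follows.
Solving: c = 1, q = -2, p = -12, so T(m) = 1 − 12/(m − 2).
Then T(3) = 1 − 12/1 = -11.

-11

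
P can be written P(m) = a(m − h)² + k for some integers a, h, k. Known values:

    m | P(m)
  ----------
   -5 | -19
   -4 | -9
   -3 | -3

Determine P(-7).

-51

First differences 10, 6; second difference -4 = 2a, so a = -2.
Expanding, the m-coefficient is −2ah = 4h; matching it to the data gives h = -2, and then k = -1.
So P(m) = -2(m + 2)² − 1.
P(-7) = -2·(-5)² − 1 = -51.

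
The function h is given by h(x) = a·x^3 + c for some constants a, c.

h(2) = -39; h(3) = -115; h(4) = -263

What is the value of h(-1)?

From h(2) = -39 and h(3) = -115: 8a + c = -39 and 27a + c = -115.
Subtracting: 19a = -76, so a = -4; then c = -39 − (-4)·8 = -7.
So h(x) = -4x³ − 7, and h(-1) = -3.

-3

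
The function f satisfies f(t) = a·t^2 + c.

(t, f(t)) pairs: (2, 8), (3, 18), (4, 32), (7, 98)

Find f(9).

162

From f(2) = 8 and f(3) = 18: 4a + c = 8 and 9a + c = 18.
Subtracting: 5a = 10, so a = 2; then c = 8 − 2·4 = 0.
So f(t) = 2t² + 0, and f(9) = 162.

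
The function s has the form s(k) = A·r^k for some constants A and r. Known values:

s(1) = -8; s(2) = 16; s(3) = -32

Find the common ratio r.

-2

Consecutive ratio: 16/(-8) = -2, and -32/16 = -2, so r = -2.
Then A·(-2)^1 = -8 gives A = 4, and s(k) = 4·(-2)^k.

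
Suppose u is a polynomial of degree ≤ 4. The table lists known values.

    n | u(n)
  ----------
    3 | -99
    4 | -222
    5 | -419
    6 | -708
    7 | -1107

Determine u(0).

6

First differences: -123, -197, -289, -399. Second differences: -74, -92, -110. Third differences: -18, -18.
Level-3 differences are constant, so u has degree 3.
Fitting a degree-3 polynomial gives u(n) = -3n³ - n² - 5n + 6.
Then u(0) = 6.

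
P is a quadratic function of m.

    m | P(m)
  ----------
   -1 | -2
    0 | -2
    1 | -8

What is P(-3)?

Write P(m) = am² + bm + c; the 3 given values yield a linear system in the 3 coefficients.
Solving, P(m) = -3m² - 3m - 2.
Then P(-3) = -20.

-20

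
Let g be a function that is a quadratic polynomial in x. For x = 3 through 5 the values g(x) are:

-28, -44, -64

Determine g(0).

Write g(x) = ax² + bx + c; the 3 given values yield a linear system in the 3 coefficients.
Solving, g(x) = -2x² - 2x - 4.
Then g(0) = -4.

-4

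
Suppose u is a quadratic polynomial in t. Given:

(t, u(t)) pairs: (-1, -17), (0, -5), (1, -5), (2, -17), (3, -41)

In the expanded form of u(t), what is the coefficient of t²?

-6

Write u(t) = at² + bt + c; the 5 given values yield a linear system in the 3 coefficients.
Solving, u(t) = -6t² + 6t - 5.
The coefficient of t² is -6.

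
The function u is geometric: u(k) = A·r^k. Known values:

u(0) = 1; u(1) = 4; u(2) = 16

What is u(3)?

Consecutive ratio: 4/1 = 4, and 16/4 = 4, so r = 4.
Then A·4^0 = 1 gives A = 1, and u(k) = 1·4^k.
u(3) = 1·4^3 = 64.

64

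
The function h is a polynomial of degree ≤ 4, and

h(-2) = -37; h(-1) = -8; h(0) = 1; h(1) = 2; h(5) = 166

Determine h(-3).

-98

Write h(k) = ak^4 + bk³ + ck² + dk + e; the 5 given values yield a linear system in the 5 coefficients.
Solving, the leading coefficient vanishes, and h(k) = 2k³ - 4k² + 3k + 1.
Then h(-3) = -98.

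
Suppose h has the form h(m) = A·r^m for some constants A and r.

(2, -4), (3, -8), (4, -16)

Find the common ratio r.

Consecutive ratio: -8/(-4) = 2, and -16/(-8) = 2, so r = 2.
Then A·2^2 = -4 gives A = -1, and h(m) = -1·2^m.

2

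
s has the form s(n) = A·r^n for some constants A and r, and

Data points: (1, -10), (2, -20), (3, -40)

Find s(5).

Consecutive ratio: -20/(-10) = 2, and -40/(-20) = 2, so r = 2.
Then A·2^1 = -10 gives A = -5, and s(n) = -5·2^n.
s(5) = -5·2^5 = -160.

-160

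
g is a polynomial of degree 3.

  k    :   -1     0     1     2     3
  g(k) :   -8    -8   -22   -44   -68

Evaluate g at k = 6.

-92

First differences: 0, -14, -22, -24. Second differences: -14, -8, -2. Third differences: 6, 6.
Level-3 differences are constant, so g has degree 3.
Fitting a degree-3 polynomial gives g(k) = k³ - 7k² - 8k - 8.
Then g(6) = -92.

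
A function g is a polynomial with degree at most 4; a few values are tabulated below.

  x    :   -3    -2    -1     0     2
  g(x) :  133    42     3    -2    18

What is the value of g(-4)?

294

Write g(x) = ax^4 + bx³ + cx² + dx + e; the 5 given values yield a linear system in the 5 coefficients.
Solving, the leading coefficient vanishes, and g(x) = -3x³ + 8x² + 6x - 2.
Then g(-4) = 294.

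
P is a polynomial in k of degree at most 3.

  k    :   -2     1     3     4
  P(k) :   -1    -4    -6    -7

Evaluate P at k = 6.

-9

Write P(k) = ak³ + bk² + ck + d; the 4 given values yield a linear system in the 4 coefficients.
Solving, the top 2 coefficients vanish, and P(k) = -k - 3.
Then P(6) = -9.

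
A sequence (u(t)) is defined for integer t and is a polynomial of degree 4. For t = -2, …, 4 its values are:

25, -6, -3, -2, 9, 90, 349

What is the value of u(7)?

First differences: -31, 3, 1, 11, 81, 259. Second differences: 34, -2, 10, 70, 178. Third differences: -36, 12, 60, 108. Fourth differences: 48, 48, 48.
Level-4 differences are constant, so u has degree 4.
Fitting a degree-4 polynomial gives u(t) = 2t^4 - 2t³ - 3t² + 4t - 3.
Then u(7) = 3994.

3994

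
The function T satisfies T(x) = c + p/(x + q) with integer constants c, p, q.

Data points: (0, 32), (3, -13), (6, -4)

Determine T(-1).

(T(x) − c)(x + q) = p for each data point; the three points give a linear system in c and q, then p follows.
Solving: c = 2, q = -1, p = -30, so T(x) = 2 − 30/(x − 1).
Then T(-1) = 2 − 30/(-2) = 17.

17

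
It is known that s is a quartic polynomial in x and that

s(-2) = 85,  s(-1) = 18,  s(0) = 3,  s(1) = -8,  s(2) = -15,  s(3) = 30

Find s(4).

223

Write s(x) = ax^4 + bx³ + cx² + dx + e; the 6 given values yield a linear system in the 5 coefficients.
Solving, s(x) = 2x^4 - 4x³ - 9x + 3.
Then s(4) = 223.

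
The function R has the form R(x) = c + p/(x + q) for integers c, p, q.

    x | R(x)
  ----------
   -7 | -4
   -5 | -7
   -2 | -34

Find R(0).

38

(R(x) − c)(x + q) = p for each data point; the three points give a linear system in c and q, then p follows.
Solving: c = 2, q = 1, p = 36, so R(x) = 2 + 36/(x + 1).
Then R(0) = 2 + 36/1 = 38.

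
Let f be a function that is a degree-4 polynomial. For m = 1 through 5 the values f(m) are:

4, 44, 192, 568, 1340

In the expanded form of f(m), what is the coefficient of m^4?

2

Write f(m) = am^4 + bm³ + cm² + dm + e; the 5 given values yield a linear system in the 5 coefficients.
Solving, f(m) = 2m^4 + 4m² - 2m.
The coefficient of m^4 is 2.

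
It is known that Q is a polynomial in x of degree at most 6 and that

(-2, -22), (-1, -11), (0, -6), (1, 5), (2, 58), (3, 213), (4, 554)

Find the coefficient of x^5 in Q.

0

Write Q(x) = ax^6 + bx^5 + cx^4 + dx³ + ex² + px + q; the 7 given values yield a linear system in the 7 coefficients.
Solving, the top 2 coefficients vanish, and Q(x) = x^4 + 4x³ + 2x² + 4x - 6.
The coefficient of x^5 is 0.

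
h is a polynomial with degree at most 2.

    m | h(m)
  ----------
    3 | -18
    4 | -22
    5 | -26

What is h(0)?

First differences: -4, -4.
Level-1 differences are constant, so h has degree 1.
Fitting a degree-1 polynomial gives h(m) = -4m - 6.
The constant term is h(0) = -6.

-6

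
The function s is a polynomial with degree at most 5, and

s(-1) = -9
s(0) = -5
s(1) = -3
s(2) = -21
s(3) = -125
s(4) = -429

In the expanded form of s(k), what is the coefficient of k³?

First differences: 4, 2, -18, -104, -304. Second differences: -2, -20, -86, -200. Third differences: -18, -66, -114. Fourth differences: -48, -48.
Level-4 differences are constant, so s has degree 4.
Fitting a degree-4 polynomial gives s(k) = -2k^4 + k³ + k² + 2k - 5.
The coefficient of k³ is 1.

1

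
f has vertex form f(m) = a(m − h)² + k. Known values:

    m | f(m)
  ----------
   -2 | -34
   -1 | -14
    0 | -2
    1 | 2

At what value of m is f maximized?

1

First differences 20, 12, 4; second difference -8 = 2a, so a = -4.
Expanding, the m-coefficient is −2ah = 8h; matching it to the data gives h = 1, and then k = 2.
So f(m) = -4(m − 1)² + 2.
Hence h = 1.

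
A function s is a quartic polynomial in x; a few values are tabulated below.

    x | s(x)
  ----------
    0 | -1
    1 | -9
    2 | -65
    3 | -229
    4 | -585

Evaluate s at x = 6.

-2329

Write s(x) = ax^4 + bx³ + cx² + dx + e; the 5 given values yield a linear system in the 5 coefficients.
Solving, s(x) = -x^4 - 4x³ - 5x² + 2x - 1.
Then s(6) = -2329.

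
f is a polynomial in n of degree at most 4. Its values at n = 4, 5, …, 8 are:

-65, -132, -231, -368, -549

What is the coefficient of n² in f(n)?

Write f(n) = an^4 + bn³ + cn² + dn + e; the 5 given values yield a linear system in the 5 coefficients.
Solving, the leading coefficient vanishes, and f(n) = -n³ - n² + 3n + 3.
The coefficient of n² is -1.

-1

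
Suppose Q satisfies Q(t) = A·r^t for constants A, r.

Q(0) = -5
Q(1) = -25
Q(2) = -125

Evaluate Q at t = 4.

-3125

Consecutive ratio: -25/(-5) = 5, and -125/(-25) = 5, so r = 5.
Then A·5^0 = -5 gives A = -5, and Q(t) = -5·5^t.
Q(4) = -5·5^4 = -3125.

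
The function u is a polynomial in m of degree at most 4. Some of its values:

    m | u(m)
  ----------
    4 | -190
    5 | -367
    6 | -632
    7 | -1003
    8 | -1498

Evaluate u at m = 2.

-28

First differences: -177, -265, -371, -495. Second differences: -88, -106, -124. Third differences: -18, -18.
Level-3 differences are constant, so u has degree 3.
Fitting a degree-3 polynomial gives u(m) = -3m³ + m² - 3m - 2.
Then u(2) = -28.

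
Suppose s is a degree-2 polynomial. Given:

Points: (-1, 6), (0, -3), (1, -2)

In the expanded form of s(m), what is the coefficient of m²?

5

Write s(m) = am² + bm + c; the 3 given values yield a linear system in the 3 coefficients.
Solving, s(m) = 5m² - 4m - 3.
The coefficient of m² is 5.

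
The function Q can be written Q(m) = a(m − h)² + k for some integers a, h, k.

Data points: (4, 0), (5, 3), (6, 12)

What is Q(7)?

27

First differences 3, 9; second difference 6 = 2a, so a = 3.
Expanding, the m-coefficient is −2ah = -6h; matching it to the data gives h = 4, and then k = 0.
So Q(m) = 3(m − 4)² + 0.
Q(7) = 3·3² + 0 = 27.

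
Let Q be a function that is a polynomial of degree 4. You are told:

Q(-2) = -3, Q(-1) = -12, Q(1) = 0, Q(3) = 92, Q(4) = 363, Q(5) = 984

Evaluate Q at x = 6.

Write Q(x) = ax^4 + bx³ + cx² + dx + e; the 6 given values yield a linear system in the 5 coefficients.
Solving, Q(x) = 2x^4 - x³ - 7x² + 7x - 1.
Then Q(6) = 2165.

2165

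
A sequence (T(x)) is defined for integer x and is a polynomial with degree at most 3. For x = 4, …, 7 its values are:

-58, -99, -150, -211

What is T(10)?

First differences: -41, -51, -61. Second differences: -10, -10.
Level-2 differences are constant, so T has degree 2.
Fitting a degree-2 polynomial gives T(x) = -5x² + 4x + 6.
Then T(10) = -454.

-454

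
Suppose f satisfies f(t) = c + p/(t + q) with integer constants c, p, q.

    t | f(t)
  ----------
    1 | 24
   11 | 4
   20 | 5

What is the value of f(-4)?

(f(t) − c)(t + q) = p for each data point; the three points give a linear system in c and q, then p follows.
Solving: c = 6, q = -2, p = -18, so f(t) = 6 − 18/(t − 2).
Then f(-4) = 6 − 18/(-6) = 9.

9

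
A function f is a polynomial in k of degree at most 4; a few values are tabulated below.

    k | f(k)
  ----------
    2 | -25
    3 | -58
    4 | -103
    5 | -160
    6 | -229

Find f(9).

-508

First differences: -33, -45, -57, -69. Second differences: -12, -12, -12.
Level-2 differences are constant, so f has degree 2.
Fitting a degree-2 polynomial gives f(k) = -6k² - 3k + 5.
Then f(9) = -508.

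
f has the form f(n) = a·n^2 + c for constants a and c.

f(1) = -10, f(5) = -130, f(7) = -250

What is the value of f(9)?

-410

From f(1) = -10 and f(5) = -130: 1a + c = -10 and 25a + c = -130.
Subtracting: 24a = -120, so a = -5; then c = -10 − (-5)·1 = -5.
So f(n) = -5n² − 5, and f(9) = -410.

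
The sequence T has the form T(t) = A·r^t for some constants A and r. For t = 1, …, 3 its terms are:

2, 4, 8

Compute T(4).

Consecutive ratio: 4/2 = 2, and 8/4 = 2, so r = 2.
Then A·2^1 = 2 gives A = 1, and T(t) = 1·2^t.
T(4) = 1·2^4 = 16.

16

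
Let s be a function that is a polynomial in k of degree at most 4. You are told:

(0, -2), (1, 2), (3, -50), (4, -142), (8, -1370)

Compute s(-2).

20

Write s(k) = ak^4 + bk³ + ck² + dk + e; the 5 given values yield a linear system in the 5 coefficients.
Solving, the leading coefficient vanishes, and s(k) = -3k³ + 2k² + 5k - 2.
Then s(-2) = 20.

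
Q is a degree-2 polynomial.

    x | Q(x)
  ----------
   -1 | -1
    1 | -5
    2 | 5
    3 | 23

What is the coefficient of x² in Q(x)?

Write Q(x) = ax² + bx + c; the 4 given values yield a linear system in the 3 coefficients.
Solving, Q(x) = 4x² - 2x - 7.
The coefficient of x² is 4.

4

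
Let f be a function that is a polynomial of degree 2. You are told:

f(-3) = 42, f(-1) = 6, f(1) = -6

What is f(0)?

-3

Write f(t) = at² + bt + c; the 3 given values yield a linear system in the 3 coefficients.
Solving, f(t) = 3t² - 6t - 3.
Then f(0) = -3.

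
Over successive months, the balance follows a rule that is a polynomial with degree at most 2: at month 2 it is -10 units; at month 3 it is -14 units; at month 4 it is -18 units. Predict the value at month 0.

-2

Write the value at k as T(k).
First differences: -4, -4.
Level-1 differences are constant, so T has degree 1.
Fitting a degree-1 polynomial gives T(k) = -4k - 2.
Then T(0) = -2.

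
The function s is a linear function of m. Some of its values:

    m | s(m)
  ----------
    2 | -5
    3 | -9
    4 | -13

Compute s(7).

-25

Write s(m) = am + b; the 3 given values yield a linear system in the 2 coefficients.
Solving, s(m) = -4m + 3.
Then s(7) = -25.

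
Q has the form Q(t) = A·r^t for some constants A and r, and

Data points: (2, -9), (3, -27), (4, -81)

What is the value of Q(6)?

Consecutive ratio: -27/(-9) = 3, and -81/(-27) = 3, so r = 3.
Then A·3^2 = -9 gives A = -1, and Q(t) = -1·3^t.
Q(6) = -1·3^6 = -729.

-729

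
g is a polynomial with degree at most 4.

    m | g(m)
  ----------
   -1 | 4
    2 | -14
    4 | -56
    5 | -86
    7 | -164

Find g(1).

Write g(m) = am^4 + bm³ + cm² + dm + e; the 5 given values yield a linear system in the 5 coefficients.
Solving, the top 2 coefficients vanish, and g(m) = -3m² - 3m + 4.
Then g(1) = -2.

-2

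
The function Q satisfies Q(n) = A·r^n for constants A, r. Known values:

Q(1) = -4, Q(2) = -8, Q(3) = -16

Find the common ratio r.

2

Consecutive ratio: -8/(-4) = 2, and -16/(-8) = 2, so r = 2.
Then A·2^1 = -4 gives A = -2, and Q(n) = -2·2^n.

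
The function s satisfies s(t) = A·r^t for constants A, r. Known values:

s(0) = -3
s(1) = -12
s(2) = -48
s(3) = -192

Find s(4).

-768

Consecutive ratio: -12/(-3) = 4, and -48/(-12) = 4, so r = 4.
Then A·4^0 = -3 gives A = -3, and s(t) = -3·4^t.
s(4) = -3·4^4 = -768.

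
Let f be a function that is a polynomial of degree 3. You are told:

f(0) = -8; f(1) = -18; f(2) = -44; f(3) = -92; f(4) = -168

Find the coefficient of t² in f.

First differences: -10, -26, -48, -76. Second differences: -16, -22, -28. Third differences: -6, -6.
Level-3 differences are constant, so f has degree 3.
Fitting a degree-3 polynomial gives f(t) = -t³ - 5t² - 4t - 8.
The coefficient of t² is -5.

-5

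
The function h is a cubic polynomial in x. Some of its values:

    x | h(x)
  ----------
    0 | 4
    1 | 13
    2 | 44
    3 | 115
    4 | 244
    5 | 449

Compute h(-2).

First differences: 9, 31, 71, 129, 205. Second differences: 22, 40, 58, 76. Third differences: 18, 18, 18.
Level-3 differences are constant, so h has degree 3.
Fitting a degree-3 polynomial gives h(x) = 3x³ + 2x² + 4x + 4.
Then h(-2) = -20.

-20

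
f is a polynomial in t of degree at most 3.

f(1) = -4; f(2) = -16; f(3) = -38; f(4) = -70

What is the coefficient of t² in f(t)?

First differences: -12, -22, -32. Second differences: -10, -10.
Level-2 differences are constant, so f has degree 2.
Fitting a degree-2 polynomial gives f(t) = -5t² + 3t - 2.
The coefficient of t² is -5.

-5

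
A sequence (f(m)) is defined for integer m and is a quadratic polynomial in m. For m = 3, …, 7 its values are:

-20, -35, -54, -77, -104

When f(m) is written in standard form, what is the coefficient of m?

-1

Write f(m) = am² + bm + c; the 5 given values yield a linear system in the 3 coefficients.
Solving, f(m) = -2m² - m + 1.
The coefficient of m is -1.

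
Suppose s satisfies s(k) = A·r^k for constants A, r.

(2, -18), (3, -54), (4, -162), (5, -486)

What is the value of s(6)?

-1458

Consecutive ratio: -54/(-18) = 3, and -162/(-54) = 3, so r = 3.
Then A·3^2 = -18 gives A = -2, and s(k) = -2·3^k.
s(6) = -2·3^6 = -1458.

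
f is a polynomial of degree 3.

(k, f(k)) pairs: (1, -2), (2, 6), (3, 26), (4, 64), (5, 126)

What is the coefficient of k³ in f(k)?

First differences: 8, 20, 38, 62. Second differences: 12, 18, 24. Third differences: 6, 6.
Level-3 differences are constant, so f has degree 3.
Fitting a degree-3 polynomial gives f(k) = k³ + k - 4.
The coefficient of k³ is 1.

1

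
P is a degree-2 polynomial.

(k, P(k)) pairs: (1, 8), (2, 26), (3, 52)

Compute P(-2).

2

Write P(k) = ak² + bk + c; the 3 given values yield a linear system in the 3 coefficients.
Solving, P(k) = 4k² + 6k - 2.
Then P(-2) = 2.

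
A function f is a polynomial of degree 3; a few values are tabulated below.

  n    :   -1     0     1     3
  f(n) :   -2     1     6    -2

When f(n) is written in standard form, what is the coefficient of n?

Write f(n) = an³ + bn² + cn + d; the 4 given values yield a linear system in the 4 coefficients.
Solving, f(n) = -n³ + n² + 5n + 1.
The coefficient of n is 5.

5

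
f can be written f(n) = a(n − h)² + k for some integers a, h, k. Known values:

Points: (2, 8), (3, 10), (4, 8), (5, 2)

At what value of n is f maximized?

First differences 2, -2, -6; second difference -4 = 2a, so a = -2.
Expanding, the n-coefficient is −2ah = 4h; matching it to the data gives h = 3, and then k = 10.
So f(n) = -2(n − 3)² + 10.
Hence h = 3.

3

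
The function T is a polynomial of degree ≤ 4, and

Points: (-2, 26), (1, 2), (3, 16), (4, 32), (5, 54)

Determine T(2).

6

Write T(n) = an^4 + bn³ + cn² + dn + e; the 5 given values yield a linear system in the 5 coefficients.
Solving, the top 2 coefficients vanish, and T(n) = 3n² - 5n + 4.
Then T(2) = 6.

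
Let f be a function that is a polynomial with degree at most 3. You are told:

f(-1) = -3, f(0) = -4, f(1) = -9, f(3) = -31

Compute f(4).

-48

Write f(m) = am³ + bm² + cm + d; the 4 given values yield a linear system in the 4 coefficients.
Solving, the leading coefficient vanishes, and f(m) = -2m² - 3m - 4.
Then f(4) = -48.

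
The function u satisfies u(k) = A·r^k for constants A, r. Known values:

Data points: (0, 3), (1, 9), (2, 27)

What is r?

Consecutive ratio: 9/3 = 3, and 27/9 = 3, so r = 3.
Then A·3^0 = 3 gives A = 3, and u(k) = 3·3^k.

3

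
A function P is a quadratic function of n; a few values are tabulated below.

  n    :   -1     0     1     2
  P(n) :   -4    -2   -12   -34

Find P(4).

Write P(n) = an² + bn + c; the 4 given values yield a linear system in the 3 coefficients.
Solving, P(n) = -6n² - 4n - 2.
Then P(4) = -114.

-114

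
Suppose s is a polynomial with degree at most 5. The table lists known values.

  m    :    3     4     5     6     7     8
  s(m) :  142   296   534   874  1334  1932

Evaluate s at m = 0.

4

Write s(m) = am^5 + bm^4 + cm³ + dm² + em + p; the 6 given values yield a linear system in the 6 coefficients.
Solving, the top 2 coefficients vanish, and s(m) = 3m³ + 6m² + m + 4.
Then s(0) = 4.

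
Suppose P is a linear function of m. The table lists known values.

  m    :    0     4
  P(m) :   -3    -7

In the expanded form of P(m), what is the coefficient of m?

Write P(m) = am + b; the 2 given values yield a linear system in the 2 coefficients.
Solving, P(m) = -m - 3.
The coefficient of m is -1.

-1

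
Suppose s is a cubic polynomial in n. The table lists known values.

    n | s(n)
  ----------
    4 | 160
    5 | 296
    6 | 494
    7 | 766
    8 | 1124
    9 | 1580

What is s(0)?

Write s(n) = an³ + bn² + cn + d; the 6 given values yield a linear system in the 4 coefficients.
Solving, s(n) = 2n³ + n² + 5n - 4.
The constant term is s(0) = -4.

-4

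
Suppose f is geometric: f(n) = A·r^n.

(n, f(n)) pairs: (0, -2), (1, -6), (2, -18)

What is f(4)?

-162

Consecutive ratio: -6/(-2) = 3, and -18/(-6) = 3, so r = 3.
Then A·3^0 = -2 gives A = -2, and f(n) = -2·3^n.
f(4) = -2·3^4 = -162.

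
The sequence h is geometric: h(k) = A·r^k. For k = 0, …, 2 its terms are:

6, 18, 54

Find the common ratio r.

Consecutive ratio: 18/6 = 3, and 54/18 = 3, so r = 3.
Then A·3^0 = 6 gives A = 6, and h(k) = 6·3^k.

3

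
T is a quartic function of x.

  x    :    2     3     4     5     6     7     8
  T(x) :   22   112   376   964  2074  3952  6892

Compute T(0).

Write T(x) = ax^4 + bx³ + cx² + dx + e; the 7 given values yield a linear system in the 5 coefficients.
Solving, T(x) = 2x^4 - 3x³ + 4x² - 3x + 4.
Then T(0) = 4.

4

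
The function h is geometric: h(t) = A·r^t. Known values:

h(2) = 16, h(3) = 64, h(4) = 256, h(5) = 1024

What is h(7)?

Consecutive ratio: 64/16 = 4, and 256/64 = 4, so r = 4.
Then A·4^2 = 16 gives A = 1, and h(t) = 1·4^t.
h(7) = 1·4^7 = 16384.

16384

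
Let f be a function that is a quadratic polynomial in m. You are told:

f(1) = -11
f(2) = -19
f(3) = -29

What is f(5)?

Write f(m) = am² + bm + c; the 3 given values yield a linear system in the 3 coefficients.
Solving, f(m) = -m² - 5m - 5.
Then f(5) = -55.

-55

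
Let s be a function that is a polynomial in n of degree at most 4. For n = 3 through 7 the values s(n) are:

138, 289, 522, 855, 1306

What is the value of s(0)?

First differences: 151, 233, 333, 451. Second differences: 82, 100, 118. Third differences: 18, 18.
Level-3 differences are constant, so s has degree 3.
Fitting a degree-3 polynomial gives s(n) = 3n³ + 5n² + 5n - 3.
Then s(0) = -3.

-3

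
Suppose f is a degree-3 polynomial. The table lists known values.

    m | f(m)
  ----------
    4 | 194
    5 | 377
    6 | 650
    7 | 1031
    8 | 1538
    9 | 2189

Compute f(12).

Write f(m) = am³ + bm² + cm + d; the 6 given values yield a linear system in the 4 coefficients.
Solving, f(m) = 3m³ + 2.
Then f(12) = 5186.

5186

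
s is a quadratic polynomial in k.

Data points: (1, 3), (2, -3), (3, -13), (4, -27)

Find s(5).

-45

Write s(k) = ak² + bk + c; the 4 given values yield a linear system in the 3 coefficients.
Solving, s(k) = -2k² + 5.
Then s(5) = -45.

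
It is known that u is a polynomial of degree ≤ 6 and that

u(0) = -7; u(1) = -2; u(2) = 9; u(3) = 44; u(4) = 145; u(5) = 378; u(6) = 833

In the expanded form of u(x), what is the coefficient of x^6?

0

First differences: 5, 11, 35, 101, 233, 455. Second differences: 6, 24, 66, 132, 222. Third differences: 18, 42, 66, 90. Fourth differences: 24, 24, 24.
Level-4 differences are constant, so u has degree 4.
Fitting a degree-4 polynomial gives u(x) = x^4 - 3x³ + 5x² + 2x - 7.
The coefficient of x^6 is 0.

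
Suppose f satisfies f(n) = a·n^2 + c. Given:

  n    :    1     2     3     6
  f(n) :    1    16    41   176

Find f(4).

From f(1) = 1 and f(2) = 16: 1a + c = 1 and 4a + c = 16.
Subtracting: 3a = 15, so a = 5; then c = 1 − 5·1 = -4.
So f(n) = 5n² − 4, and f(4) = 76.

76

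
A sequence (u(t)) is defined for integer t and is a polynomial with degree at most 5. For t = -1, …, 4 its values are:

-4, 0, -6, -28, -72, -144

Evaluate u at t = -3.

First differences: 4, -6, -22, -44, -72. Second differences: -10, -16, -22, -28. Third differences: -6, -6, -6.
Level-3 differences are constant, so u has degree 3.
Fitting a degree-3 polynomial gives u(t) = -t³ - 5t².
Then u(-3) = -18.

-18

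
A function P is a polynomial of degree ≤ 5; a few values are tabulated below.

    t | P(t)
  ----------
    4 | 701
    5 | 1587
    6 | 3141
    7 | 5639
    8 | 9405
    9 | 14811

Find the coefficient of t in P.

Write P(t) = at^5 + bt^4 + ct³ + dt² + et + p; the 6 given values yield a linear system in the 6 coefficients.
Solving, the leading coefficient vanishes, and P(t) = 2t^4 + 2t³ + 2t² + 8t - 3.
The coefficient of t is 8.

8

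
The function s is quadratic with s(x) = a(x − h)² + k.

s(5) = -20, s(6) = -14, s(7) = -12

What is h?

First differences 6, 2; second difference -4 = 2a, so a = -2.
Expanding, the x-coefficient is −2ah = 4h; matching it to the data gives h = 7, and then k = -12.
So s(x) = -2(x − 7)² − 12.
Hence h = 7.

7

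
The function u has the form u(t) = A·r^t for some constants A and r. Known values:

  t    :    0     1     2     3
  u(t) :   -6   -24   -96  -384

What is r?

4

Consecutive ratio: -24/(-6) = 4, and -96/(-24) = 4, so r = 4.
Then A·4^0 = -6 gives A = -6, and u(t) = -6·4^t.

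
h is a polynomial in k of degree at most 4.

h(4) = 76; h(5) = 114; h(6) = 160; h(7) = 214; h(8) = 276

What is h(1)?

10

First differences: 38, 46, 54, 62. Second differences: 8, 8, 8.
Level-2 differences are constant, so h has degree 2.
Fitting a degree-2 polynomial gives h(k) = 4k² + 2k + 4.
Then h(1) = 10.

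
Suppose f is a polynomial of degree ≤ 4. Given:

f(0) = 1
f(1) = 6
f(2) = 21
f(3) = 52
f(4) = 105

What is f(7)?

456

First differences: 5, 15, 31, 53. Second differences: 10, 16, 22. Third differences: 6, 6.
Level-3 differences are constant, so f has degree 3.
Fitting a degree-3 polynomial gives f(k) = k³ + 2k² + 2k + 1.
Then f(7) = 456.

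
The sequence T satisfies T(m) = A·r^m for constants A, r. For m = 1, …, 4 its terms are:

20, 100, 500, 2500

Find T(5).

Consecutive ratio: 100/20 = 5, and 500/100 = 5, so r = 5.
Then A·5^1 = 20 gives A = 4, and T(m) = 4·5^m.
T(5) = 4·5^5 = 12500.

12500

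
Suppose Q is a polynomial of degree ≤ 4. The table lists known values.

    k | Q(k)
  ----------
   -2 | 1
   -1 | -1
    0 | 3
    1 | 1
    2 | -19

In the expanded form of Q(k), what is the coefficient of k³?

-2

First differences: -2, 4, -2, -20. Second differences: 6, -6, -18. Third differences: -12, -12.
Level-3 differences are constant, so Q has degree 3.
Fitting a degree-3 polynomial gives Q(k) = -2k³ - 3k² + 3k + 3.
The coefficient of k³ is -2.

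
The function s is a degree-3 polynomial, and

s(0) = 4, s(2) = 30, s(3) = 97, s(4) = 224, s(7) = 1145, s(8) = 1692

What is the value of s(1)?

5

Write s(x) = ax³ + bx² + cx + d; the 6 given values yield a linear system in the 4 coefficients.
Solving, s(x) = 3x³ + 3x² - 5x + 4.
Then s(1) = 5.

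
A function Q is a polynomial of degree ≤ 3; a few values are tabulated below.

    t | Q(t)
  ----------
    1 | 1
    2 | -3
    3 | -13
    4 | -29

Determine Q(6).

First differences: -4, -10, -16. Second differences: -6, -6.
Level-2 differences are constant, so Q has degree 2.
Fitting a degree-2 polynomial gives Q(t) = -3t² + 5t - 1.
Then Q(6) = -79.

-79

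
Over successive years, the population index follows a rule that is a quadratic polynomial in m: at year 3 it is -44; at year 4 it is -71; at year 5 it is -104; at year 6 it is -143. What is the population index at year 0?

1

Write the value at m as u(m).
First differences: -27, -33, -39. Second differences: -6, -6.
Level-2 differences are constant, so u has degree 2.
Fitting a degree-2 polynomial gives u(m) = -3m² - 6m + 1.
Then u(0) = 1.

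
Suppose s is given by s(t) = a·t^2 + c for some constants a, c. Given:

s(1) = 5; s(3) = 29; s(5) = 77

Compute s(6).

From s(1) = 5 and s(3) = 29: 1a + c = 5 and 9a + c = 29.
Subtracting: 8a = 24, so a = 3; then c = 5 − 3·1 = 2.
So s(t) = 3t² + 2, and s(6) = 110.

110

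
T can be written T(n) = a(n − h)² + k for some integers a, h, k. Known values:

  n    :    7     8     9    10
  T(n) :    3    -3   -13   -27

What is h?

First differences -6, -10, -14; second difference -4 = 2a, so a = -2.
Expanding, the n-coefficient is −2ah = 4h; matching it to the data gives h = 6, and then k = 5.
So T(n) = -2(n − 6)² + 5.
Hence h = 6.

6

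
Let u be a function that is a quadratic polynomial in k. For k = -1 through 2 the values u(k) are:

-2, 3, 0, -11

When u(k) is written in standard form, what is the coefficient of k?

1

Write u(k) = ak² + bk + c; the 4 given values yield a linear system in the 3 coefficients.
Solving, u(k) = -4k² + k + 3.
The coefficient of k is 1.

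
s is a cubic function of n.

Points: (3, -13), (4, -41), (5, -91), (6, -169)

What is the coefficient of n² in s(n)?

Write s(n) = an³ + bn² + cn + d; the 4 given values yield a linear system in the 4 coefficients.
Solving, s(n) = -n³ + n² + 2n - 1.
The coefficient of n² is 1.

1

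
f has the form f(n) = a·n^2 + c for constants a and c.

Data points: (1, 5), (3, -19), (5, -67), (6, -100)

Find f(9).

-235

From f(1) = 5 and f(3) = -19: 1a + c = 5 and 9a + c = -19.
Subtracting: 8a = -24, so a = -3; then c = 5 − (-3)·1 = 8.
So f(n) = -3n² + 8, and f(9) = -235.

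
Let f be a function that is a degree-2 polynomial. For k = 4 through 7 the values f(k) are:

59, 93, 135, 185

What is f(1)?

5

Write f(k) = ak² + bk + c; the 4 given values yield a linear system in the 3 coefficients.
Solving, f(k) = 4k² - 2k + 3.
Then f(1) = 5.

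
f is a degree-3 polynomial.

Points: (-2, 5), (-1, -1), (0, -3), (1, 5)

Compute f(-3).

Write f(m) = am³ + bm² + cm + d; the 4 given values yield a linear system in the 4 coefficients.
Solving, f(m) = m³ + 5m² + 2m - 3.
Then f(-3) = 9.

9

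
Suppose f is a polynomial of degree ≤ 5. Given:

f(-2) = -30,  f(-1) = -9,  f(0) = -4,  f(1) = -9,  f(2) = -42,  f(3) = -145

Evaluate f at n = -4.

Write f(n) = an^5 + bn^4 + cn³ + dn² + en + p; the 6 given values yield a linear system in the 6 coefficients.
Solving, the leading coefficient vanishes, and f(n) = -n^4 - n³ - 4n² + n - 4.
Then f(-4) = -264.

-264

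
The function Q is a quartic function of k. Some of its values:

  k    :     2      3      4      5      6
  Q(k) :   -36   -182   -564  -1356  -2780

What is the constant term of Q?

Write Q(k) = ak^4 + bk³ + ck² + dk + e; the 5 given values yield a linear system in the 5 coefficients.
Solving, Q(k) = -2k^4 - k³ + k² - 2k + 4.
The constant term is Q(0) = 4.

4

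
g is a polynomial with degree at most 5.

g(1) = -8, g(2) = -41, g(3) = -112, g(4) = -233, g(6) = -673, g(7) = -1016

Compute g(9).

Write g(m) = am^5 + bm^4 + cm³ + dm² + em + p; the 6 given values yield a linear system in the 6 coefficients.
Solving, the top 2 coefficients vanish, and g(m) = -2m³ - 7m² + 2m - 1.
Then g(9) = -2008.

-2008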